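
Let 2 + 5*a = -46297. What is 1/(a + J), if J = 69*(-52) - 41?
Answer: -5/64444 ≈ -7.7587e-5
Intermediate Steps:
a = -46299/5 (a = -2/5 + (1/5)*(-46297) = -2/5 - 46297/5 = -46299/5 ≈ -9259.8)
J = -3629 (J = -3588 - 41 = -3629)
1/(a + J) = 1/(-46299/5 - 3629) = 1/(-64444/5) = -5/64444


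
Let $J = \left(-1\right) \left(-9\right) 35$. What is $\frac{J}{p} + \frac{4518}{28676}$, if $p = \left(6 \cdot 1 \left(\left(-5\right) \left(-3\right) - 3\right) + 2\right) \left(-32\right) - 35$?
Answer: $\frac{101323}{3828246} \approx 0.026467$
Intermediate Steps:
$J = 315$ ($J = 9 \cdot 35 = 315$)
$p = -2403$ ($p = \left(6 \cdot 1 \left(15 - 3\right) + 2\right) \left(-32\right) - 35 = \left(6 \cdot 1 \cdot 12 + 2\right) \left(-32\right) - 35 = \left(6 \cdot 12 + 2\right) \left(-32\right) - 35 = \left(72 + 2\right) \left(-32\right) - 35 = 74 \left(-32\right) - 35 = -2368 - 35 = -2403$)
$\frac{J}{p} + \frac{4518}{28676} = \frac{315}{-2403} + \frac{4518}{28676} = 315 \left(- \frac{1}{2403}\right) + 4518 \cdot \frac{1}{28676} = - \frac{35}{267} + \frac{2259}{14338} = \frac{101323}{3828246}$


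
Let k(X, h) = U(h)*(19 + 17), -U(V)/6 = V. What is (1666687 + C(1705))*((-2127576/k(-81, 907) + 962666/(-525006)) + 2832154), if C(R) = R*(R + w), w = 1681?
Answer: 1672248462709947114454/79363407 ≈ 2.1071e+13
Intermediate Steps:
U(V) = -6*V
k(X, h) = -216*h (k(X, h) = (-6*h)*(19 + 17) = -6*h*36 = -216*h)
C(R) = R*(1681 + R) (C(R) = R*(R + 1681) = R*(1681 + R))
(1666687 + C(1705))*((-2127576/k(-81, 907) + 962666/(-525006)) + 2832154) = (1666687 + 1705*(1681 + 1705))*((-2127576/((-216*907)) + 962666/(-525006)) + 2832154) = (1666687 + 1705*3386)*((-2127576/(-195912) + 962666*(-1/525006)) + 2832154) = (1666687 + 5773130)*((-2127576*(-1/195912) - 481333/262503) + 2832154) = 7439817*((88649/8163 - 481333/262503) + 2832154) = 7439817*(2149056352/238090221 + 2832154) = 7439817*(674310320822386/238090221) = 1672248462709947114454/79363407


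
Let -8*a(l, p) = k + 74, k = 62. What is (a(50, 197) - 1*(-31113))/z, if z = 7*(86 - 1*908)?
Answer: -15548/2877 ≈ -5.4042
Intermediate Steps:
a(l, p) = -17 (a(l, p) = -(62 + 74)/8 = -⅛*136 = -17)
z = -5754 (z = 7*(86 - 908) = 7*(-822) = -5754)
(a(50, 197) - 1*(-31113))/z = (-17 - 1*(-31113))/(-5754) = (-17 + 31113)*(-1/5754) = 31096*(-1/5754) = -15548/2877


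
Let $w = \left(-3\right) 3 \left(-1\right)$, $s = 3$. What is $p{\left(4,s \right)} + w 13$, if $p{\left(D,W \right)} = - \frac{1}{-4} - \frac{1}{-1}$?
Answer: $\frac{473}{4} \approx 118.25$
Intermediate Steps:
$p{\left(D,W \right)} = \frac{5}{4}$ ($p{\left(D,W \right)} = \left(-1\right) \left(- \frac{1}{4}\right) - -1 = \frac{1}{4} + 1 = \frac{5}{4}$)
$w = 9$ ($w = \left(-9\right) \left(-1\right) = 9$)
$p{\left(4,s \right)} + w 13 = \frac{5}{4} + 9 \cdot 13 = \frac{5}{4} + 117 = \frac{473}{4}$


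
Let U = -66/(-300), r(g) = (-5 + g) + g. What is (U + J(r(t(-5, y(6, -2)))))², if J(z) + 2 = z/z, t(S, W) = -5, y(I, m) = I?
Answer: 1521/2500 ≈ 0.60840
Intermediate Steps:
r(g) = -5 + 2*g
J(z) = -1 (J(z) = -2 + z/z = -2 + 1 = -1)
U = 11/50 (U = -66*(-1/300) = 11/50 ≈ 0.22000)
(U + J(r(t(-5, y(6, -2)))))² = (11/50 - 1)² = (-39/50)² = 1521/2500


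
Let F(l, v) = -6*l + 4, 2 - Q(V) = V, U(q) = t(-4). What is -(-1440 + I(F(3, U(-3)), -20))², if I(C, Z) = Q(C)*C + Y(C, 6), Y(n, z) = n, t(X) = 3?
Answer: -2815684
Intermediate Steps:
U(q) = 3
Q(V) = 2 - V
F(l, v) = 4 - 6*l
I(C, Z) = C + C*(2 - C) (I(C, Z) = (2 - C)*C + C = C*(2 - C) + C = C + C*(2 - C))
-(-1440 + I(F(3, U(-3)), -20))² = -(-1440 + (4 - 6*3)*(3 - (4 - 6*3)))² = -(-1440 + (4 - 18)*(3 - (4 - 18)))² = -(-1440 - 14*(3 - 1*(-14)))² = -(-1440 - 14*(3 + 14))² = -(-1440 - 14*17)² = -(-1440 - 238)² = -1*(-1678)² = -1*2815684 = -2815684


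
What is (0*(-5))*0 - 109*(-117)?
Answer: 12753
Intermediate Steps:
(0*(-5))*0 - 109*(-117) = 0*0 + 12753 = 0 + 12753 = 12753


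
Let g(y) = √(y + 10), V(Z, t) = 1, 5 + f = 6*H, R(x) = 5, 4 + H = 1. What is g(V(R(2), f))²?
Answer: 11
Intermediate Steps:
H = -3 (H = -4 + 1 = -3)
f = -23 (f = -5 + 6*(-3) = -5 - 18 = -23)
g(y) = √(10 + y)
g(V(R(2), f))² = (√(10 + 1))² = (√11)² = 11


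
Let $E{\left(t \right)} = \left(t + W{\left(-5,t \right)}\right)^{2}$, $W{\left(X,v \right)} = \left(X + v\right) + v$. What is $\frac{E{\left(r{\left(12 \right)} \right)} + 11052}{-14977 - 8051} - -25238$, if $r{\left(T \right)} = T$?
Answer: $\frac{581168651}{23028} \approx 25237.0$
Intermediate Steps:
$W{\left(X,v \right)} = X + 2 v$
$E{\left(t \right)} = \left(-5 + 3 t\right)^{2}$ ($E{\left(t \right)} = \left(t + \left(-5 + 2 t\right)\right)^{2} = \left(-5 + 3 t\right)^{2}$)
$\frac{E{\left(r{\left(12 \right)} \right)} + 11052}{-14977 - 8051} - -25238 = \frac{\left(-5 + 3 \cdot 12\right)^{2} + 11052}{-14977 - 8051} - -25238 = \frac{\left(-5 + 36\right)^{2} + 11052}{-23028} + 25238 = \left(31^{2} + 11052\right) \left(- \frac{1}{23028}\right) + 25238 = \left(961 + 11052\right) \left(- \frac{1}{23028}\right) + 25238 = 12013 \left(- \frac{1}{23028}\right) + 25238 = - \frac{12013}{23028} + 25238 = \frac{581168651}{23028}$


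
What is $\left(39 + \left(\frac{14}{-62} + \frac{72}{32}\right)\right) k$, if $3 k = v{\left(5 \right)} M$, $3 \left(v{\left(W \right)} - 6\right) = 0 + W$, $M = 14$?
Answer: $\frac{819007}{558} \approx 1467.8$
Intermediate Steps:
$v{\left(W \right)} = 6 + \frac{W}{3}$ ($v{\left(W \right)} = 6 + \frac{0 + W}{3} = 6 + \frac{W}{3}$)
$k = \frac{322}{9}$ ($k = \frac{\left(6 + \frac{1}{3} \cdot 5\right) 14}{3} = \frac{\left(6 + \frac{5}{3}\right) 14}{3} = \frac{\frac{23}{3} \cdot 14}{3} = \frac{1}{3} \cdot \frac{322}{3} = \frac{322}{9} \approx 35.778$)
$\left(39 + \left(\frac{14}{-62} + \frac{72}{32}\right)\right) k = \left(39 + \left(\frac{14}{-62} + \frac{72}{32}\right)\right) \frac{322}{9} = \left(39 + \left(14 \left(- \frac{1}{62}\right) + 72 \cdot \frac{1}{32}\right)\right) \frac{322}{9} = \left(39 + \left(- \frac{7}{31} + \frac{9}{4}\right)\right) \frac{322}{9} = \left(39 + \frac{251}{124}\right) \frac{322}{9} = \frac{5087}{124} \cdot \frac{322}{9} = \frac{819007}{558}$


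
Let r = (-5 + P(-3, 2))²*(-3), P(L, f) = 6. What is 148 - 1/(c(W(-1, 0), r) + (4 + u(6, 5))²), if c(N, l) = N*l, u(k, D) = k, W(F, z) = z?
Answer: 14799/100 ≈ 147.99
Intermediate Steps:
r = -3 (r = (-5 + 6)²*(-3) = 1²*(-3) = 1*(-3) = -3)
148 - 1/(c(W(-1, 0), r) + (4 + u(6, 5))²) = 148 - 1/(0*(-3) + (4 + 6)²) = 148 - 1/(0 + 10²) = 148 - 1/(0 + 100) = 148 - 1/100 = 14799/100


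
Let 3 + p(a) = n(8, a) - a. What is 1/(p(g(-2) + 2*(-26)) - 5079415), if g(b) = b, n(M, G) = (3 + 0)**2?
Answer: -1/5079355 ≈ -1.9688e-7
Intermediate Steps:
n(M, G) = 9 (n(M, G) = 3**2 = 9)
p(a) = 6 - a (p(a) = -3 + (9 - a) = 6 - a)
1/(p(g(-2) + 2*(-26)) - 5079415) = 1/((6 - (-2 + 2*(-26))) - 5079415) = 1/((6 - (-2 - 52)) - 5079415) = 1/((6 - 1*(-54)) - 5079415) = 1/((6 + 54) - 5079415) = 1/(60 - 5079415) = 1/(-5079355) = -1/5079355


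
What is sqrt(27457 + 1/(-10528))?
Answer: sqrt(190206280110)/2632 ≈ 165.70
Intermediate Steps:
sqrt(27457 + 1/(-10528)) = sqrt(27457 - 1/10528) = sqrt(289067295/10528) = sqrt(190206280110)/2632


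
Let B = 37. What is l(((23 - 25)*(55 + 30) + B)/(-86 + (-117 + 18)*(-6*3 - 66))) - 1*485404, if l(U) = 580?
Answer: -484824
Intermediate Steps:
l(((23 - 25)*(55 + 30) + B)/(-86 + (-117 + 18)*(-6*3 - 66))) - 1*485404 = 580 - 1*485404 = 580 - 485404 = -484824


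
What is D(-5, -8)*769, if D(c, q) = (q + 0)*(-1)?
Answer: 6152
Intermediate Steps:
D(c, q) = -q (D(c, q) = q*(-1) = -q)
D(-5, -8)*769 = -1*(-8)*769 = 8*769 = 6152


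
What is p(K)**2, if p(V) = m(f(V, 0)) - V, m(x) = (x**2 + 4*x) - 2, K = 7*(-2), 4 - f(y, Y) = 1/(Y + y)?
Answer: 77316849/38416 ≈ 2012.6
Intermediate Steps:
f(y, Y) = 4 - 1/(Y + y)
K = -14
m(x) = -2 + x**2 + 4*x
p(V) = -2 - V + (-1 + 4*V)**2/V**2 + 4*(-1 + 4*V)/V (p(V) = (-2 + ((-1 + 4*0 + 4*V)/(0 + V))**2 + 4*((-1 + 4*0 + 4*V)/(0 + V))) - V = (-2 + ((-1 + 0 + 4*V)/V)**2 + 4*((-1 + 0 + 4*V)/V)) - V = (-2 + ((-1 + 4*V)/V)**2 + 4*((-1 + 4*V)/V)) - V = (-2 + (-1 + 4*V)**2/V**2 + 4*(-1 + 4*V)/V) - V = -2 - V + (-1 + 4*V)**2/V**2 + 4*(-1 + 4*V)/V)
p(K)**2 = (30 + (-14)**(-2) - 1*(-14) - 12/(-14))**2 = (30 + 1/196 + 14 - 12*(-1/14))**2 = (30 + 1/196 + 14 + 6/7)**2 = (8793/196)**2 = 77316849/38416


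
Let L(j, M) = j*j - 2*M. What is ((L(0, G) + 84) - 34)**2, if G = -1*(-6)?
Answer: 1444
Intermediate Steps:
G = 6
L(j, M) = j**2 - 2*M
((L(0, G) + 84) - 34)**2 = (((0**2 - 2*6) + 84) - 34)**2 = (((0 - 12) + 84) - 34)**2 = ((-12 + 84) - 34)**2 = (72 - 34)**2 = 38**2 = 1444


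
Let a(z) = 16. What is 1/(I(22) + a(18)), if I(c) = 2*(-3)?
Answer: ⅒ ≈ 0.10000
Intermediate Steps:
I(c) = -6
1/(I(22) + a(18)) = 1/(-6 + 16) = 1/10 = ⅒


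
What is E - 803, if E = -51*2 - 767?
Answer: -1672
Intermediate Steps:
E = -869 (E = -102 - 767 = -869)
E - 803 = -869 - 803 = -1672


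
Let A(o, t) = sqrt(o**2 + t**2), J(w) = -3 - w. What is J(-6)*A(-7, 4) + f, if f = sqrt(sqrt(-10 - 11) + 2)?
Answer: sqrt(2 + I*sqrt(21)) + 3*sqrt(65) ≈ 26.058 + 1.2247*I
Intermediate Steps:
f = sqrt(2 + I*sqrt(21)) (f = sqrt(sqrt(-21) + 2) = sqrt(I*sqrt(21) + 2) = sqrt(2 + I*sqrt(21)) ≈ 1.8708 + 1.2247*I)
J(-6)*A(-7, 4) + f = (-3 - 1*(-6))*sqrt((-7)**2 + 4**2) + sqrt(2 + I*sqrt(21)) = (-3 + 6)*sqrt(49 + 16) + sqrt(2 + I*sqrt(21)) = 3*sqrt(65) + sqrt(2 + I*sqrt(21)) = sqrt(2 + I*sqrt(21)) + 3*sqrt(65)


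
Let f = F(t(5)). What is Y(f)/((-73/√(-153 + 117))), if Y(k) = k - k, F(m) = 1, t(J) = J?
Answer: 0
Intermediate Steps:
f = 1
Y(k) = 0
Y(f)/((-73/√(-153 + 117))) = 0/((-73/√(-153 + 117))) = 0/((-73*(-I/6))) = 0/((-(-73)*I/6)) = 0/((73*I/6)) = 0*(-6*I/73) = 0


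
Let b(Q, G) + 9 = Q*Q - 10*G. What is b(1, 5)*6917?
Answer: -401186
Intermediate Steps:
b(Q, G) = -9 + Q**2 - 10*G (b(Q, G) = -9 + (Q*Q - 10*G) = -9 + (Q**2 - 10*G) = -9 + Q**2 - 10*G)
b(1, 5)*6917 = (-9 + 1**2 - 10*5)*6917 = (-9 + 1 - 50)*6917 = -58*6917 = -401186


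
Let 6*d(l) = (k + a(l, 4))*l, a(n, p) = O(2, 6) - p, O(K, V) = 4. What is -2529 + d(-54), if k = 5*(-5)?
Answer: -2304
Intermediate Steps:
k = -25
a(n, p) = 4 - p
d(l) = -25*l/6 (d(l) = ((-25 + (4 - 1*4))*l)/6 = ((-25 + (4 - 4))*l)/6 = ((-25 + 0)*l)/6 = (-25*l)/6 = -25*l/6)
-2529 + d(-54) = -2529 - 25/6*(-54) = -2529 + 225 = -2304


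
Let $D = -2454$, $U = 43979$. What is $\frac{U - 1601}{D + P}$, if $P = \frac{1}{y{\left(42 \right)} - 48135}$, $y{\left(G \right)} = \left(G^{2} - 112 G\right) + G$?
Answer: $- \frac{2162676474}{125234983} \approx -17.269$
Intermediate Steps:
$y{\left(G \right)} = G^{2} - 111 G$
$P = - \frac{1}{51033}$ ($P = \frac{1}{42 \left(-111 + 42\right) - 48135} = \frac{1}{42 \left(-69\right) - 48135} = \frac{1}{-2898 - 48135} = \frac{1}{-51033} = - \frac{1}{51033} \approx -1.9595 \cdot 10^{-5}$)
$\frac{U - 1601}{D + P} = \frac{43979 - 1601}{-2454 - \frac{1}{51033}} = \frac{42378}{- \frac{125234983}{51033}} = 42378 \left(- \frac{51033}{125234983}\right) = - \frac{2162676474}{125234983}$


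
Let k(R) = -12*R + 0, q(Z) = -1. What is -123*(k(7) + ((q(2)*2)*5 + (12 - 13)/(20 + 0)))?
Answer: 231363/20 ≈ 11568.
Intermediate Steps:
k(R) = -12*R
-123*(k(7) + ((q(2)*2)*5 + (12 - 13)/(20 + 0))) = -123*(-12*7 + (-1*2*5 + (12 - 13)/(20 + 0))) = -123*(-84 + (-2*5 - 1/20)) = -123*(-84 + (-10 - 1*1/20)) = -123*(-84 + (-10 - 1/20)) = -123*(-84 - 201/20) = -123*(-1881/20) = 231363/20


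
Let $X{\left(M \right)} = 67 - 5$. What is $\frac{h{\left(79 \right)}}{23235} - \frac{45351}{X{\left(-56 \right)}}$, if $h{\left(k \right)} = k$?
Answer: $- \frac{1053725587}{1440570} \approx -731.46$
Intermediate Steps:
$X{\left(M \right)} = 62$
$\frac{h{\left(79 \right)}}{23235} - \frac{45351}{X{\left(-56 \right)}} = \frac{79}{23235} - \frac{45351}{62} = - \frac{1053725587}{1440570}$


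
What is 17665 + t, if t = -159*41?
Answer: 11146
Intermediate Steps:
t = -6519
17665 + t = 17665 - 6519 = 11146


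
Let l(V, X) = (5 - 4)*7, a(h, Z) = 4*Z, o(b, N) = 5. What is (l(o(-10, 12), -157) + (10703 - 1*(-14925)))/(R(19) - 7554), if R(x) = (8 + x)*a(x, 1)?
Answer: -8545/2482 ≈ -3.4428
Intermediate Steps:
l(V, X) = 7 (l(V, X) = 1*7 = 7)
R(x) = 32 + 4*x (R(x) = (8 + x)*(4*1) = (8 + x)*4 = 32 + 4*x)
(l(o(-10, 12), -157) + (10703 - 1*(-14925)))/(R(19) - 7554) = (7 + (10703 - 1*(-14925)))/((32 + 4*19) - 7554) = (7 + (10703 + 14925))/((32 + 76) - 7554) = (7 + 25628)/(108 - 7554) = 25635/(-7446) = 25635*(-1/7446) = -8545/2482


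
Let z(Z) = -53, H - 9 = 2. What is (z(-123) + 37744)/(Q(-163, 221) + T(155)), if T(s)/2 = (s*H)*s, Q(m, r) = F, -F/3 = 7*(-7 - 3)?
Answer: 37691/528760 ≈ 0.071282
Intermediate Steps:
H = 11 (H = 9 + 2 = 11)
F = 210 (F = -21*(-7 - 3) = -21*(-10) = -3*(-70) = 210)
Q(m, r) = 210
T(s) = 22*s² (T(s) = 2*((s*11)*s) = 2*((11*s)*s) = 2*(11*s²) = 22*s²)
(z(-123) + 37744)/(Q(-163, 221) + T(155)) = (-53 + 37744)/(210 + 22*155²) = 37691/(210 + 22*24025) = 37691/(210 + 528550) = 37691/528760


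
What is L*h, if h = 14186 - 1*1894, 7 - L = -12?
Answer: 233548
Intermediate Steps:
L = 19 (L = 7 - 1*(-12) = 7 + 12 = 19)
h = 12292 (h = 14186 - 1894 = 12292)
L*h = 19*12292 = 233548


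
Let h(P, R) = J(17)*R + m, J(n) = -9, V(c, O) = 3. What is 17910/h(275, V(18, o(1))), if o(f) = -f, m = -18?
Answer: -398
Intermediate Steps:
h(P, R) = -18 - 9*R (h(P, R) = -9*R - 18 = -18 - 9*R)
17910/h(275, V(18, o(1))) = 17910/(-18 - 9*3) = 17910/(-18 - 27) = 17910/(-45) = 17910*(-1/45) = -398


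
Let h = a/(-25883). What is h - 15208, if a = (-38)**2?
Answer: -393630108/25883 ≈ -15208.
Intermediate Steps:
a = 1444
h = -1444/25883 (h = 1444/(-25883) = 1444*(-1/25883) = -1444/25883 ≈ -0.055790)
h - 15208 = -1444/25883 - 15208 = -393630108/25883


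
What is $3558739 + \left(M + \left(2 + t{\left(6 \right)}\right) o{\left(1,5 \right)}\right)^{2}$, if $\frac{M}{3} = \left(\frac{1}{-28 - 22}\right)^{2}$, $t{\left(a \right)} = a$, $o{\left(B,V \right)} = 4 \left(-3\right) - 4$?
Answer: $\frac{22344516830009}{6250000} \approx 3.5751 \cdot 10^{6}$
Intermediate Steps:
$o{\left(B,V \right)} = -16$ ($o{\left(B,V \right)} = -12 - 4 = -16$)
$M = \frac{3}{2500}$ ($M = 3 \left(\frac{1}{-28 - 22}\right)^{2} = 3 \left(\frac{1}{-50}\right)^{2} = 3 \left(- \frac{1}{50}\right)^{2} = 3 \cdot \frac{1}{2500} = \frac{3}{2500} \approx 0.0012$)
$3558739 + \left(M + \left(2 + t{\left(6 \right)}\right) o{\left(1,5 \right)}\right)^{2} = 3558739 + \left(\frac{3}{2500} + \left(2 + 6\right) \left(-16\right)\right)^{2} = 3558739 + \left(\frac{3}{2500} + 8 \left(-16\right)\right)^{2} = 3558739 + \left(\frac{3}{2500} - 128\right)^{2} = 3558739 + \left(- \frac{319997}{2500}\right)^{2} = 3558739 + \frac{102398080009}{6250000} = \frac{22344516830009}{6250000}$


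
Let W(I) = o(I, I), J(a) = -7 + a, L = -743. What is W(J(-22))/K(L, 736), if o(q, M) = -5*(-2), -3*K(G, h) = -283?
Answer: 30/283 ≈ 0.10601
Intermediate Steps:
K(G, h) = 283/3 (K(G, h) = -1/3*(-283) = 283/3)
o(q, M) = 10
W(I) = 10
W(J(-22))/K(L, 736) = 10/(283/3) = 10*(3/283) = 30/283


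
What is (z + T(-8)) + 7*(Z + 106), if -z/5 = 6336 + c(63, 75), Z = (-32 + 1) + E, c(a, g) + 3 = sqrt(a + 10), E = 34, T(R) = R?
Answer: -30910 - 5*sqrt(73) ≈ -30953.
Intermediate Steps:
c(a, g) = -3 + sqrt(10 + a) (c(a, g) = -3 + sqrt(a + 10) = -3 + sqrt(10 + a))
Z = 3 (Z = (-32 + 1) + 34 = -31 + 34 = 3)
z = -31665 - 5*sqrt(73) (z = -5*(6336 + (-3 + sqrt(10 + 63))) = -5*(6336 + (-3 + sqrt(73))) = -5*(6333 + sqrt(73)) = -31665 - 5*sqrt(73) ≈ -31708.)
(z + T(-8)) + 7*(Z + 106) = ((-31665 - 5*sqrt(73)) - 8) + 7*(3 + 106) = (-31673 - 5*sqrt(73)) + 7*109 = (-31673 - 5*sqrt(73)) + 763 = -30910 - 5*sqrt(73)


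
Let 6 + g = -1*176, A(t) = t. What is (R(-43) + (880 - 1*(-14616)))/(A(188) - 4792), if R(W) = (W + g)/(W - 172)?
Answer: -666373/197972 ≈ -3.3660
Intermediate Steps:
g = -182 (g = -6 - 1*176 = -6 - 176 = -182)
R(W) = (-182 + W)/(-172 + W) (R(W) = (W - 182)/(W - 172) = (-182 + W)/(-172 + W))
(R(-43) + (880 - 1*(-14616)))/(A(188) - 4792) = ((-182 - 43)/(-172 - 43) + (880 - 1*(-14616)))/(188 - 4792) = (-225/(-215) + (880 + 14616))/(-4604) = (-1/215*(-225) + 15496)*(-1/4604) = (45/43 + 15496)*(-1/4604) = (666373/43)*(-1/4604) = -666373/197972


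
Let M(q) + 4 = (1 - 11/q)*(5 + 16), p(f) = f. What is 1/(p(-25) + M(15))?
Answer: -5/117 ≈ -0.042735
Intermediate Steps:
M(q) = 17 - 231/q (M(q) = -4 + (1 - 11/q)*(5 + 16) = -4 + (1 - 11/q)*21 = -4 + (21 - 231/q) = 17 - 231/q)
1/(p(-25) + M(15)) = 1/(-25 + (17 - 231/15)) = 1/(-25 + (17 - 231*1/15)) = 1/(-25 + (17 - 77/5)) = 1/(-25 + 8/5) = 1/(-117/5) = -5/117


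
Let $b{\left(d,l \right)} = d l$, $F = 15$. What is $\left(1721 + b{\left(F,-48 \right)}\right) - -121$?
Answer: $1122$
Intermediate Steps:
$\left(1721 + b{\left(F,-48 \right)}\right) - -121 = \left(1721 + 15 \left(-48\right)\right) - -121 = \left(1721 - 720\right) + 121 = 1001 + 121 = 1122$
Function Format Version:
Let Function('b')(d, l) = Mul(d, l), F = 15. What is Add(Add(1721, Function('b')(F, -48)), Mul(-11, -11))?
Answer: 1122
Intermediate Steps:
Add(Add(1721, Function('b')(F, -48)), Mul(-11, -11)) = Add(Add(1721, Mul(15, -48)), Mul(-11, -11)) = Add(Add(1721, -720), 121) = Add(1001, 121) = 1122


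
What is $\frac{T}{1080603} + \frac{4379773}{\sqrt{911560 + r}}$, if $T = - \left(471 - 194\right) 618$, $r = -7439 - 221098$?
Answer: $- \frac{57062}{360201} + \frac{141283 \sqrt{683023}}{22033} \approx 5299.3$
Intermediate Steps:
$r = -228537$
$T = -171186$ ($T = - 277 \cdot 618 = \left(-1\right) 171186 = -171186$)
$\frac{T}{1080603} + \frac{4379773}{\sqrt{911560 + r}} = - \frac{171186}{1080603} + \frac{4379773}{\sqrt{911560 - 228537}} = \left(-171186\right) \frac{1}{1080603} + \frac{4379773}{\sqrt{683023}} = - \frac{57062}{360201} + 4379773 \frac{\sqrt{683023}}{683023} = - \frac{57062}{360201} + \frac{141283 \sqrt{683023}}{22033}$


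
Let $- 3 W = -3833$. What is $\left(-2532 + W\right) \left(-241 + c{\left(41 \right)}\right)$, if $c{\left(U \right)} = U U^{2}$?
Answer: $- \frac{258442840}{3} \approx -8.6148 \cdot 10^{7}$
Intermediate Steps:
$c{\left(U \right)} = U^{3}$
$W = \frac{3833}{3}$ ($W = \left(- \frac{1}{3}\right) \left(-3833\right) = \frac{3833}{3} \approx 1277.7$)
$\left(-2532 + W\right) \left(-241 + c{\left(41 \right)}\right) = \left(-2532 + \frac{3833}{3}\right) \left(-241 + 41^{3}\right) = - \frac{3763 \left(-241 + 68921\right)}{3} = \left(- \frac{3763}{3}\right) 68680 = - \frac{258442840}{3}$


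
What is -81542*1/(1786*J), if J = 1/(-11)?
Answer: 448481/893 ≈ 502.22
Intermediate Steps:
J = -1/11 ≈ -0.090909
-81542*1/(1786*J) = -81542/((-1/11*1786)) = -81542/(-1786/11) = -81542*(-11/1786) = 448481/893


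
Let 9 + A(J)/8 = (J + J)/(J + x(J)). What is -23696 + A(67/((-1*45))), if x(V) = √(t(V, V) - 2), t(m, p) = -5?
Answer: -55441766/2333 + 6030*I*√7/2333 ≈ -23764.0 + 6.8384*I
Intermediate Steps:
x(V) = I*√7 (x(V) = √(-5 - 2) = √(-7) = I*√7)
A(J) = -72 + 16*J/(J + I*√7) (A(J) = -72 + 8*((J + J)/(J + I*√7)) = -72 + 8*((2*J)/(J + I*√7)) = -72 + 8*(2*J/(J + I*√7)) = -72 + 16*J/(J + I*√7))
-23696 + A(67/((-1*45))) = -23696 + 8*(-469/((-1*45)) - 9*I*√7)/(67/((-1*45)) + I*√7) = -23696 + 8*(-469/(-45) - 9*I*√7)/(67/(-45) + I*√7) = -23696 + 8*(-469*(-1)/45 - 9*I*√7)/(67*(-1/45) + I*√7) = -23696 + 8*(-7*(-67/45) - 9*I*√7)/(-67/45 + I*√7) = -23696 + 8*(469/45 - 9*I*√7)/(-67/45 + I*√7)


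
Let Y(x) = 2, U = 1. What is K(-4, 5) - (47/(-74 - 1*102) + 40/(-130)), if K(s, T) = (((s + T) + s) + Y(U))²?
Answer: 3603/2288 ≈ 1.5747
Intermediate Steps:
K(s, T) = (2 + T + 2*s)² (K(s, T) = (((s + T) + s) + 2)² = (((T + s) + s) + 2)² = ((T + 2*s) + 2)² = (2 + T + 2*s)²)
K(-4, 5) - (47/(-74 - 1*102) + 40/(-130)) = (2 + 5 + 2*(-4))² - (47/(-74 - 1*102) + 40/(-130)) = (2 + 5 - 8)² - (47/(-74 - 102) + 40*(-1/130)) = (-1)² - (47/(-176) - 4/13) = 1 - (47*(-1/176) - 4/13) = 1 - (-47/176 - 4/13) = 1 - 1*(-1315/2288) = 1 + 1315/2288 = 3603/2288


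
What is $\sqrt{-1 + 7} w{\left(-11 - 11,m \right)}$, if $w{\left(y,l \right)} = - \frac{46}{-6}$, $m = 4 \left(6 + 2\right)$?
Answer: $\frac{23 \sqrt{6}}{3} \approx 18.779$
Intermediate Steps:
$m = 32$ ($m = 4 \cdot 8 = 32$)
$w{\left(y,l \right)} = \frac{23}{3}$ ($w{\left(y,l \right)} = \left(-46\right) \left(- \frac{1}{6}\right) = \frac{23}{3}$)
$\sqrt{-1 + 7} w{\left(-11 - 11,m \right)} = \sqrt{-1 + 7} \cdot \frac{23}{3} = \sqrt{6} \cdot \frac{23}{3} = \frac{23 \sqrt{6}}{3}$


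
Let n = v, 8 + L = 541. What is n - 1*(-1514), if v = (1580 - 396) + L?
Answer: 3231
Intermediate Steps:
L = 533 (L = -8 + 541 = 533)
v = 1717 (v = (1580 - 396) + 533 = 1184 + 533 = 1717)
n = 1717
n - 1*(-1514) = 1717 - 1*(-1514) = 1717 + 1514 = 3231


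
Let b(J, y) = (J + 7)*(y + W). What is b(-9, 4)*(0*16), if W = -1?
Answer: 0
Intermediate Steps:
b(J, y) = (-1 + y)*(7 + J) (b(J, y) = (J + 7)*(y - 1) = (7 + J)*(-1 + y) = (-1 + y)*(7 + J))
b(-9, 4)*(0*16) = (-7 - 1*(-9) + 7*4 - 9*4)*(0*16) = (-7 + 9 + 28 - 36)*0 = -6*0 = 0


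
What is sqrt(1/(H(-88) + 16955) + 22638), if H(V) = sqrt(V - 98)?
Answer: sqrt((383827291 + 22638*I*sqrt(186))/(16955 + I*sqrt(186))) ≈ 150.46 - 0.e-10*I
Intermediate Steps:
H(V) = sqrt(-98 + V)
sqrt(1/(H(-88) + 16955) + 22638) = sqrt(1/(sqrt(-98 - 88) + 16955) + 22638) = sqrt(1/(sqrt(-186) + 16955) + 22638) = sqrt(1/(I*sqrt(186) + 16955) + 22638) = sqrt(1/(16955 + I*sqrt(186)) + 22638) = sqrt(22638 + 1/(16955 + I*sqrt(186)))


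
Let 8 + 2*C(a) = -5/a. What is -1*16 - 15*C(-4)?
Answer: 277/8 ≈ 34.625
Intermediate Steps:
C(a) = -4 - 5/(2*a) (C(a) = -4 + (-5/a)/2 = -4 - 5/(2*a))
-1*16 - 15*C(-4) = -1*16 - 15*(-4 - 5/2/(-4)) = -16 - 15*(-4 - 5/2*(-¼)) = -16 - 15*(-4 + 5/8) = -16 - 15*(-27/8) = -16 + 405/8 = 277/8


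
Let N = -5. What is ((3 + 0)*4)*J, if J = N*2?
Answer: -120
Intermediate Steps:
J = -10 (J = -5*2 = -10)
((3 + 0)*4)*J = ((3 + 0)*4)*(-10) = (3*4)*(-10) = 12*(-10) = -120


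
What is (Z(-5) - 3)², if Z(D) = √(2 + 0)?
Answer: (3 - √2)² ≈ 2.5147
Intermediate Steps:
Z(D) = √2
(Z(-5) - 3)² = (√2 - 3)² = (-3 + √2)²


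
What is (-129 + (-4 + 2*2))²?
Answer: 16641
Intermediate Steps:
(-129 + (-4 + 2*2))² = (-129 + (-4 + 4))² = (-129 + 0)² = (-129)² = 16641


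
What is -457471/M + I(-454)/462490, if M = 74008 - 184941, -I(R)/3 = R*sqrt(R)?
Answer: 457471/110933 + 681*I*sqrt(454)/231245 ≈ 4.1238 + 0.062748*I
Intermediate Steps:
I(R) = -3*R**(3/2) (I(R) = -3*R*sqrt(R) = -3*R**(3/2))
M = -110933
-457471/M + I(-454)/462490 = -457471/(-110933) - (-1362)*I*sqrt(454)/462490 = -457471*(-1/110933) - (-1362)*I*sqrt(454)*(1/462490) = 457471/110933 + (1362*I*sqrt(454))*(1/462490) = 457471/110933 + 681*I*sqrt(454)/231245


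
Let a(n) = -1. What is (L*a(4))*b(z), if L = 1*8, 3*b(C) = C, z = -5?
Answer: 40/3 ≈ 13.333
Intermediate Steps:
b(C) = C/3
L = 8
(L*a(4))*b(z) = (8*(-1))*((1/3)*(-5)) = -8*(-5/3) = 40/3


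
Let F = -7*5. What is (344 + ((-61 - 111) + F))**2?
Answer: 18769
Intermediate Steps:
F = -35
(344 + ((-61 - 111) + F))**2 = (344 + ((-61 - 111) - 35))**2 = (344 + (-172 - 35))**2 = (344 - 207)**2 = 137**2 = 18769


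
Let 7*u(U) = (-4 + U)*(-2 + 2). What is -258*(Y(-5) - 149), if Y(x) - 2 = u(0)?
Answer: 37926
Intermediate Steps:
u(U) = 0 (u(U) = ((-4 + U)*(-2 + 2))/7 = ((-4 + U)*0)/7 = (⅐)*0 = 0)
Y(x) = 2 (Y(x) = 2 + 0 = 2)
-258*(Y(-5) - 149) = -258*(2 - 149) = -258*(-147) = 37926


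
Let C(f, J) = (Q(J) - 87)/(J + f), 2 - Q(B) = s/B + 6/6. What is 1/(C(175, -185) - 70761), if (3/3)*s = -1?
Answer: -1850/130891939 ≈ -1.4134e-5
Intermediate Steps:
s = -1
Q(B) = 1 + 1/B (Q(B) = 2 - (-1/B + 6/6) = 2 - (-1/B + 6*(⅙)) = 2 - (-1/B + 1) = 2 - (1 - 1/B) = 2 + (-1 + 1/B) = 1 + 1/B)
C(f, J) = (-87 + (1 + J)/J)/(J + f) (C(f, J) = ((1 + J)/J - 87)/(J + f) = (-87 + (1 + J)/J)/(J + f))
1/(C(175, -185) - 70761) = 1/((1 - 86*(-185))/((-185)*(-185 + 175)) - 70761) = 1/(-1/185*(1 + 15910)/(-10) - 70761) = 1/(-1/185*(-⅒)*15911 - 70761) = 1/(15911/1850 - 70761) = 1/(-130891939/1850) = -1850/130891939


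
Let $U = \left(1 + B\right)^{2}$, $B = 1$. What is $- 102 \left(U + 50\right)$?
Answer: $-5508$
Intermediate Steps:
$U = 4$ ($U = \left(1 + 1\right)^{2} = 2^{2} = 4$)
$- 102 \left(U + 50\right) = - 102 \left(4 + 50\right) = \left(-102\right) 54 = -5508$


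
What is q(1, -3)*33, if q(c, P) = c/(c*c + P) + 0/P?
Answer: -33/2 ≈ -16.500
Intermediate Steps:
q(c, P) = c/(P + c**2) (q(c, P) = c/(c**2 + P) + 0 = c/(P + c**2) + 0 = c/(P + c**2))
q(1, -3)*33 = (1/(-3 + 1**2))*33 = (1/(-3 + 1))*33 = (1/(-2))*33 = (1*(-1/2))*33 = -1/2*33 = -33/2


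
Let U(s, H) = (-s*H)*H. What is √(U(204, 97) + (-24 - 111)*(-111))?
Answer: I*√1904451 ≈ 1380.0*I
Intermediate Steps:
U(s, H) = -s*H² (U(s, H) = (-H*s)*H = -s*H²)
√(U(204, 97) + (-24 - 111)*(-111)) = √(-1*204*97² + (-24 - 111)*(-111)) = √(-1*204*9409 - 135*(-111)) = √(-1919436 + 14985) = √(-1904451) = I*√1904451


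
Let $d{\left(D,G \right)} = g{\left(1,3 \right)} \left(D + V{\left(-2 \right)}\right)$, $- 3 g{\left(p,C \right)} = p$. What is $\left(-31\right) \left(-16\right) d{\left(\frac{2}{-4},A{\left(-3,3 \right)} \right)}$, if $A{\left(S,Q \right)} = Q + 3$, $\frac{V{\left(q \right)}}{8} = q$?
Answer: $2728$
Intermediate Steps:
$V{\left(q \right)} = 8 q$
$g{\left(p,C \right)} = - \frac{p}{3}$
$A{\left(S,Q \right)} = 3 + Q$
$d{\left(D,G \right)} = \frac{16}{3} - \frac{D}{3}$ ($d{\left(D,G \right)} = \left(- \frac{1}{3}\right) 1 \left(D + 8 \left(-2\right)\right) = - \frac{D - 16}{3} = - \frac{-16 + D}{3} = \frac{16}{3} - \frac{D}{3}$)
$\left(-31\right) \left(-16\right) d{\left(\frac{2}{-4},A{\left(-3,3 \right)} \right)} = \left(-31\right) \left(-16\right) \left(\frac{16}{3} - \frac{2 \frac{1}{-4}}{3}\right) = 496 \left(\frac{16}{3} - \frac{2 \left(- \frac{1}{4}\right)}{3}\right) = 496 \left(\frac{16}{3} - - \frac{1}{6}\right) = 496 \left(\frac{16}{3} + \frac{1}{6}\right) = 496 \cdot \frac{11}{2} = 2728$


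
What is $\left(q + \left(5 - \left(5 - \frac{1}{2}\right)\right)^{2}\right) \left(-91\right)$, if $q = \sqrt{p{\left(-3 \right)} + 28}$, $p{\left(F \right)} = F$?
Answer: $- \frac{1911}{4} \approx -477.75$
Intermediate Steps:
$q = 5$ ($q = \sqrt{-3 + 28} = \sqrt{25} = 5$)
$\left(q + \left(5 - \left(5 - \frac{1}{2}\right)\right)^{2}\right) \left(-91\right) = \left(5 + \left(5 - \left(5 - \frac{1}{2}\right)\right)^{2}\right) \left(-91\right) = \left(5 + \left(5 - \frac{9}{2}\right)^{2}\right) \left(-91\right) = \left(5 + \left(\frac{1}{2}\right)^{2}\right) \left(-91\right) = \left(5 + \frac{1}{4}\right) \left(-91\right) = \frac{21}{4} \left(-91\right) = - \frac{1911}{4}$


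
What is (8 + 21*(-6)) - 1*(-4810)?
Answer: 4692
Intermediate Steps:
(8 + 21*(-6)) - 1*(-4810) = (8 - 126) + 4810 = -118 + 4810 = 4692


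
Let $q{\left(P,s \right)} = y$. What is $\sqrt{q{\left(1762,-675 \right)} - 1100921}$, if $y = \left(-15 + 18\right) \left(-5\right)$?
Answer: $2 i \sqrt{275234} \approx 1049.3 i$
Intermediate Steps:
$y = -15$ ($y = 3 \left(-5\right) = -15$)
$q{\left(P,s \right)} = -15$
$\sqrt{q{\left(1762,-675 \right)} - 1100921} = \sqrt{-15 - 1100921} = \sqrt{-1100936} = 2 i \sqrt{275234}$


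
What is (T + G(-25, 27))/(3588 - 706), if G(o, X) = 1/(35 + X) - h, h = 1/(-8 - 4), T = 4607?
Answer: 1713841/1072104 ≈ 1.5986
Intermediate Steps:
h = -1/12 (h = 1/(-12) = -1/12 ≈ -0.083333)
G(o, X) = 1/12 + 1/(35 + X) (G(o, X) = 1/(35 + X) - 1*(-1/12) = 1/(35 + X) + 1/12 = 1/12 + 1/(35 + X))
(T + G(-25, 27))/(3588 - 706) = (4607 + (47 + 27)/(12*(35 + 27)))/(3588 - 706) = (4607 + (1/12)*74/62)/2882 = (4607 + (1/12)*(1/62)*74)*(1/2882) = (4607 + 37/372)*(1/2882) = (1713841/372)*(1/2882) = 1713841/1072104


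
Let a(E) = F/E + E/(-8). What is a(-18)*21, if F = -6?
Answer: 217/4 ≈ 54.250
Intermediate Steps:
a(E) = -6/E - E/8 (a(E) = -6/E + E/(-8) = -6/E + E*(-⅛) = -6/E - E/8)
a(-18)*21 = (-6/(-18) - ⅛*(-18))*21 = (-6*(-1/18) + 9/4)*21 = (⅓ + 9/4)*21 = (31/12)*21 = 217/4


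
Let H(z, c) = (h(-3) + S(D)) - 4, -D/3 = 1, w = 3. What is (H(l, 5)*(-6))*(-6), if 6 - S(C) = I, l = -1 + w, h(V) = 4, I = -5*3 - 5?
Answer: 936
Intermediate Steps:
I = -20 (I = -15 - 5 = -20)
l = 2 (l = -1 + 3 = 2)
D = -3 (D = -3*1 = -3)
S(C) = 26 (S(C) = 6 - 1*(-20) = 6 + 20 = 26)
H(z, c) = 26 (H(z, c) = (4 + 26) - 4 = 30 - 4 = 26)
(H(l, 5)*(-6))*(-6) = (26*(-6))*(-6) = -156*(-6) = 936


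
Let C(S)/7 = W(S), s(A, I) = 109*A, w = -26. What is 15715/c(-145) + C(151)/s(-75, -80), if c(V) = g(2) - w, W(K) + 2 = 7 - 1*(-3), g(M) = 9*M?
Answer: 128467661/359700 ≈ 357.15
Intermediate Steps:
W(K) = 8 (W(K) = -2 + (7 - 1*(-3)) = -2 + (7 + 3) = -2 + 10 = 8)
c(V) = 44 (c(V) = 9*2 - 1*(-26) = 18 + 26 = 44)
C(S) = 56 (C(S) = 7*8 = 56)
15715/c(-145) + C(151)/s(-75, -80) = 15715/44 + 56/((109*(-75))) = 15715*(1/44) + 56/(-8175) = 15715/44 + 56*(-1/8175) = 15715/44 - 56/8175 = 128467661/359700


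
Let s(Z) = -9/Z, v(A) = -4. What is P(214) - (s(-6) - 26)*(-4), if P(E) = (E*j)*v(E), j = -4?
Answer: 3326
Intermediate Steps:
P(E) = 16*E (P(E) = (E*(-4))*(-4) = -4*E*(-4) = 16*E)
P(214) - (s(-6) - 26)*(-4) = 16*214 - (-9/(-6) - 26)*(-4) = 3424 - (-9*(-⅙) - 26)*(-4) = 3424 - (3/2 - 26)*(-4) = 3424 - (-49)*(-4)/2 = 3424 - 1*98 = 3424 - 98 = 3326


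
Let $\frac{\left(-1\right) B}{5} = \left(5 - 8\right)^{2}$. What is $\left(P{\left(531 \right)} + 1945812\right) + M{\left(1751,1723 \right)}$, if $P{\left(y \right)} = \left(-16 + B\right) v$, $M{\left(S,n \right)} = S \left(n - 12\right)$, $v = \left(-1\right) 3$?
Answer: $4941956$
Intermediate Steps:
$v = -3$
$B = -45$ ($B = - 5 \left(5 - 8\right)^{2} = - 5 \left(-3\right)^{2} = \left(-5\right) 9 = -45$)
$M{\left(S,n \right)} = S \left(-12 + n\right)$
$P{\left(y \right)} = 183$ ($P{\left(y \right)} = \left(-16 - 45\right) \left(-3\right) = \left(-61\right) \left(-3\right) = 183$)
$\left(P{\left(531 \right)} + 1945812\right) + M{\left(1751,1723 \right)} = \left(183 + 1945812\right) + 1751 \left(-12 + 1723\right) = 1945995 + 1751 \cdot 1711 = 1945995 + 2995961 = 4941956$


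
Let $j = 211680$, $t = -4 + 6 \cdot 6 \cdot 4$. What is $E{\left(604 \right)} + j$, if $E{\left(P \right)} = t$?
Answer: $211820$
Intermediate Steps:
$t = 140$ ($t = -4 + 36 \cdot 4 = -4 + 144 = 140$)
$E{\left(P \right)} = 140$
$E{\left(604 \right)} + j = 140 + 211680 = 211820$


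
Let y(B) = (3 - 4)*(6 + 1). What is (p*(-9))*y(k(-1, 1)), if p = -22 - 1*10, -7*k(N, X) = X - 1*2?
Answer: -2016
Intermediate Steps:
k(N, X) = 2/7 - X/7 (k(N, X) = -(X - 1*2)/7 = -(X - 2)/7 = -(-2 + X)/7 = 2/7 - X/7)
p = -32 (p = -22 - 10 = -32)
y(B) = -7 (y(B) = -1*7 = -7)
(p*(-9))*y(k(-1, 1)) = -32*(-9)*(-7) = 288*(-7) = -2016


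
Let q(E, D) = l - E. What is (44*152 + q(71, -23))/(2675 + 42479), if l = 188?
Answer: 6805/45154 ≈ 0.15071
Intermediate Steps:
q(E, D) = 188 - E
(44*152 + q(71, -23))/(2675 + 42479) = (44*152 + (188 - 1*71))/(2675 + 42479) = (6688 + (188 - 71))/45154 = (6688 + 117)*(1/45154) = 6805*(1/45154) = 6805/45154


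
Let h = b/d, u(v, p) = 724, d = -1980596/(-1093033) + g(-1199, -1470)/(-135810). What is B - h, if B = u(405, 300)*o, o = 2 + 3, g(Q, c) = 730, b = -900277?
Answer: 13461228608963461/26818682867 ≈ 5.0193e+5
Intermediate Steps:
d = 26818682867/14844481173 (d = -1980596/(-1093033) + 730/(-135810) = -1980596*(-1/1093033) + 730*(-1/135810) = 1980596/1093033 - 73/13581 = 26818682867/14844481173 ≈ 1.8066)
o = 5
h = -13364144976984921/26818682867 (h = -900277/26818682867/14844481173 = -900277*14844481173/26818682867 = -13364144976984921/26818682867 ≈ -4.9831e+5)
B = 3620 (B = 724*5 = 3620)
B - h = 3620 - 1*(-13364144976984921/26818682867) = 3620 + 13364144976984921/26818682867 = 13461228608963461/26818682867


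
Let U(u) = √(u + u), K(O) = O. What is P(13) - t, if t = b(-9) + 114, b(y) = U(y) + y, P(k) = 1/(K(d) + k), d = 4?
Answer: -1784/17 - 3*I*√2 ≈ -104.94 - 4.2426*I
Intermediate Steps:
U(u) = √2*√u (U(u) = √(2*u) = √2*√u)
P(k) = 1/(4 + k)
b(y) = y + √2*√y (b(y) = √2*√y + y = y + √2*√y)
t = 105 + 3*I*√2 (t = (-9 + √2*√(-9)) + 114 = (-9 + √2*(3*I)) + 114 = (-9 + 3*I*√2) + 114 = 105 + 3*I*√2 ≈ 105.0 + 4.2426*I)
P(13) - t = 1/(4 + 13) - (105 + 3*I*√2) = 1/17 + (-105 - 3*I*√2) = -1784/17 - 3*I*√2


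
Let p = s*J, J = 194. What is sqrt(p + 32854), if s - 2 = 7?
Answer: 10*sqrt(346) ≈ 186.01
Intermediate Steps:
s = 9 (s = 2 + 7 = 9)
p = 1746 (p = 9*194 = 1746)
sqrt(p + 32854) = sqrt(1746 + 32854) = sqrt(34600) = 10*sqrt(346)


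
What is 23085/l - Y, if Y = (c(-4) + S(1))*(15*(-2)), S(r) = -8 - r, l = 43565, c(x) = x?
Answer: -3393453/8713 ≈ -389.47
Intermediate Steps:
Y = 390 (Y = (-4 + (-8 - 1*1))*(15*(-2)) = (-4 + (-8 - 1))*(-30) = (-4 - 9)*(-30) = -13*(-30) = 390)
23085/l - Y = 23085/43565 - 1*390 = 23085*(1/43565) - 390 = 4617/8713 - 390 = -3393453/8713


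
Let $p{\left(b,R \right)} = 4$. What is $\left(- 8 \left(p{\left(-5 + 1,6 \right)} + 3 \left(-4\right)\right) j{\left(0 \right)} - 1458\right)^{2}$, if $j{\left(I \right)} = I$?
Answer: $2125764$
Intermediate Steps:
$\left(- 8 \left(p{\left(-5 + 1,6 \right)} + 3 \left(-4\right)\right) j{\left(0 \right)} - 1458\right)^{2} = \left(- 8 \left(4 + 3 \left(-4\right)\right) 0 - 1458\right)^{2} = \left(- 8 \left(4 - 12\right) 0 - 1458\right)^{2} = \left(\left(-8\right) \left(-8\right) 0 - 1458\right)^{2} = \left(64 \cdot 0 - 1458\right)^{2} = \left(0 - 1458\right)^{2} = \left(-1458\right)^{2} = 2125764$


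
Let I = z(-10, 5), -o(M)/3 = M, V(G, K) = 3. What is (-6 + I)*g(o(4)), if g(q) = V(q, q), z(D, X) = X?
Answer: -3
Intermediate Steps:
o(M) = -3*M
g(q) = 3
I = 5
(-6 + I)*g(o(4)) = (-6 + 5)*3 = -1*3 = -3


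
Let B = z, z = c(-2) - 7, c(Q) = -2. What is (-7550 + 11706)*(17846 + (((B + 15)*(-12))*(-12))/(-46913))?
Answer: 3479438667304/46913 ≈ 7.4168e+7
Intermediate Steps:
z = -9 (z = -2 - 7 = -9)
B = -9
(-7550 + 11706)*(17846 + (((B + 15)*(-12))*(-12))/(-46913)) = (-7550 + 11706)*(17846 + (((-9 + 15)*(-12))*(-12))/(-46913)) = 4156*(17846 + ((6*(-12))*(-12))*(-1/46913)) = 4156*(17846 - 72*(-12)*(-1/46913)) = 4156*(17846 + 864*(-1/46913)) = 4156*(17846 - 864/46913) = 4156*(837208534/46913) = 3479438667304/46913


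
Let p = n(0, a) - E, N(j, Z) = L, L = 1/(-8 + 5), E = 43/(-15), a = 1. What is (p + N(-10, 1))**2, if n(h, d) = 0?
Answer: 1444/225 ≈ 6.4178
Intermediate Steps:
E = -43/15 (E = 43*(-1/15) = -43/15 ≈ -2.8667)
L = -1/3 (L = 1/(-3) = -1/3 ≈ -0.33333)
N(j, Z) = -1/3
p = 43/15 (p = 0 - 1*(-43/15) = 0 + 43/15 = 43/15 ≈ 2.8667)
(p + N(-10, 1))**2 = (43/15 - 1/3)**2 = (38/15)**2 = 1444/225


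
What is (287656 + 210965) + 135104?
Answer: 633725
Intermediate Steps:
(287656 + 210965) + 135104 = 498621 + 135104 = 633725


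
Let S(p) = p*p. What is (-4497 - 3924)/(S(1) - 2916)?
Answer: 8421/2915 ≈ 2.8889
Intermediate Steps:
S(p) = p²
(-4497 - 3924)/(S(1) - 2916) = (-4497 - 3924)/(1² - 2916) = -8421/(1 - 2916) = -8421/(-2915) = -8421*(-1/2915) = 8421/2915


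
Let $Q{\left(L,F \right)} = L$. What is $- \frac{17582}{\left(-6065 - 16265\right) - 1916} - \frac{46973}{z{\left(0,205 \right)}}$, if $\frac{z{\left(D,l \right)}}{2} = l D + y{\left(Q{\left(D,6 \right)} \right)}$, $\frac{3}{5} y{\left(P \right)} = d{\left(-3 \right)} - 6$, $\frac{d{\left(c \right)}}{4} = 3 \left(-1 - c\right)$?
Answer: $- \frac{189642073}{242460} \approx -782.16$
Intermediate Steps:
$d{\left(c \right)} = -12 - 12 c$ ($d{\left(c \right)} = 4 \cdot 3 \left(-1 - c\right) = 4 \left(-3 - 3 c\right) = -12 - 12 c$)
$y{\left(P \right)} = 30$ ($y{\left(P \right)} = \frac{5 \left(\left(-12 - -36\right) - 6\right)}{3} = \frac{5 \left(\left(-12 + 36\right) - 6\right)}{3} = \frac{5 \left(24 - 6\right)}{3} = \frac{5}{3} \cdot 18 = 30$)
$z{\left(D,l \right)} = 60 + 2 D l$ ($z{\left(D,l \right)} = 2 \left(l D + 30\right) = 2 \left(D l + 30\right) = 2 \left(30 + D l\right) = 60 + 2 D l$)
$- \frac{17582}{\left(-6065 - 16265\right) - 1916} - \frac{46973}{z{\left(0,205 \right)}} = - \frac{17582}{\left(-6065 - 16265\right) - 1916} - \frac{46973}{60 + 2 \cdot 0 \cdot 205} = - \frac{17582}{-22330 - 1916} - \frac{46973}{60 + 0} = - \frac{17582}{-24246} - \frac{46973}{60} = \left(-17582\right) \left(- \frac{1}{24246}\right) - \frac{46973}{60} = \frac{8791}{12123} - \frac{46973}{60} = - \frac{189642073}{242460}$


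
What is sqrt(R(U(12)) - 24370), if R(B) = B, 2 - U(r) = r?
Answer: 2*I*sqrt(6095) ≈ 156.14*I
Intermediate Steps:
U(r) = 2 - r
sqrt(R(U(12)) - 24370) = sqrt((2 - 1*12) - 24370) = sqrt((2 - 12) - 24370) = sqrt(-10 - 24370) = sqrt(-24380) = 2*I*sqrt(6095)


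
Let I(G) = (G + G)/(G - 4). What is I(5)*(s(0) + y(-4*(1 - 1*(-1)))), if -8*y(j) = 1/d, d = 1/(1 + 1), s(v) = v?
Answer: -5/2 ≈ -2.5000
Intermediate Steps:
d = 1/2 ≈ 0.50000
I(G) = 2*G/(-4 + G) (I(G) = (2*G)/(-4 + G) = 2*G/(-4 + G))
y(j) = -1/4 (y(j) = -1/(8*1/2) = -1/8*2 = -1/4)
I(5)*(s(0) + y(-4*(1 - 1*(-1)))) = (2*5/(-4 + 5))*(0 - 1/4) = (2*5/1)*(-1/4) = (2*5*1)*(-1/4) = 10*(-1/4) = -5/2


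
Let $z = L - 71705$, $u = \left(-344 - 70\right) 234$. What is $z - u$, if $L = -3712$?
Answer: $21459$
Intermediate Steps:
$u = -96876$ ($u = \left(-414\right) 234 = -96876$)
$z = -75417$ ($z = -3712 - 71705 = -75417$)
$z - u = -75417 - -96876 = -75417 + 96876 = 21459$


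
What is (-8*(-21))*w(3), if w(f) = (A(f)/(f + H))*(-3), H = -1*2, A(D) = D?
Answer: -1512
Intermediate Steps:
H = -2
w(f) = -3*f/(-2 + f) (w(f) = (f/(f - 2))*(-3) = (f/(-2 + f))*(-3) = -3*f/(-2 + f))
(-8*(-21))*w(3) = (-8*(-21))*(-3*3/(-2 + 3)) = 168*(-3*3/1) = 168*(-3*3*1) = 168*(-9) = -1512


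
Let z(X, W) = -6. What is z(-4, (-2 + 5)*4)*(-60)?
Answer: 360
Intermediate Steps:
z(-4, (-2 + 5)*4)*(-60) = -6*(-60) = 360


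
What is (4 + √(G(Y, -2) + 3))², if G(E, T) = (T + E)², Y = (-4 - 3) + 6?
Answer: 28 + 16*√3 ≈ 55.713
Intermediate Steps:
Y = -1 (Y = -7 + 6 = -1)
G(E, T) = (E + T)²
(4 + √(G(Y, -2) + 3))² = (4 + √((-1 - 2)² + 3))² = (4 + √((-3)² + 3))² = (4 + √(9 + 3))² = (4 + √12)² = (4 + 2*√3)²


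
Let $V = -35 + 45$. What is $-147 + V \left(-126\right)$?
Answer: $-1407$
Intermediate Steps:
$V = 10$
$-147 + V \left(-126\right) = -147 + 10 \left(-126\right) = -147 - 1260 = -1407$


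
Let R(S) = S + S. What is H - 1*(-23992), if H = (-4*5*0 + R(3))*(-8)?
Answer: 23944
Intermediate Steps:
R(S) = 2*S
H = -48 (H = (-4*5*0 + 2*3)*(-8) = (-20*0 + 6)*(-8) = (0 + 6)*(-8) = 6*(-8) = -48)
H - 1*(-23992) = -48 - 1*(-23992) = -48 + 23992 = 23944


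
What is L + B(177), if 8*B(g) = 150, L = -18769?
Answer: -75001/4 ≈ -18750.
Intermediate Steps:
B(g) = 75/4 (B(g) = (⅛)*150 = 75/4)
L + B(177) = -18769 + 75/4 = -75001/4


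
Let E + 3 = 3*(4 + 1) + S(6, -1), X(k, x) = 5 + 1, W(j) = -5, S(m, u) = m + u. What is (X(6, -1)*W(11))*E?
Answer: -510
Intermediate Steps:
X(k, x) = 6
E = 17 (E = -3 + (3*(4 + 1) + (6 - 1)) = -3 + (3*5 + 5) = -3 + (15 + 5) = -3 + 20 = 17)
(X(6, -1)*W(11))*E = (6*(-5))*17 = -30*17 = -510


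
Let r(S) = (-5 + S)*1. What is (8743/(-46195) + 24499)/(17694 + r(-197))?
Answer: 565861281/404021470 ≈ 1.4006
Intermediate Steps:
r(S) = -5 + S
(8743/(-46195) + 24499)/(17694 + r(-197)) = (8743/(-46195) + 24499)/(17694 + (-5 - 197)) = (8743*(-1/46195) + 24499)/(17694 - 202) = (-8743/46195 + 24499)/17492 = (1131722562/46195)*(1/17492) = 565861281/404021470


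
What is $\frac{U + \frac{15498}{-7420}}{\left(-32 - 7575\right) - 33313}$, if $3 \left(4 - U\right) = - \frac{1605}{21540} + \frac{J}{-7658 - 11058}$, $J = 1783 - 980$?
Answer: $- \frac{651165863}{13661244248850} \approx -4.7665 \cdot 10^{-5}$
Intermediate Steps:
$J = 803$ ($J = 1783 - 980 = 803$)
$U = \frac{40708729}{10078566}$ ($U = 4 - \frac{- \frac{1605}{21540} + \frac{803}{-7658 - 11058}}{3} = 4 - \frac{\left(-1605\right) \frac{1}{21540} + \frac{803}{-18716}}{3} = 4 - \frac{- \frac{107}{1436} + 803 \left(- \frac{1}{18716}\right)}{3} = 4 - \frac{- \frac{107}{1436} - \frac{803}{18716}}{3} = 4 - - \frac{394465}{10078566} = 4 + \frac{394465}{10078566} = \frac{40708729}{10078566} \approx 4.0391$)
$\frac{U + \frac{15498}{-7420}}{\left(-32 - 7575\right) - 33313} = \frac{\frac{40708729}{10078566} + \frac{15498}{-7420}}{\left(-32 - 7575\right) - 33313} = \frac{\frac{40708729}{10078566} + 15498 \left(- \frac{1}{7420}\right)}{\left(-32 - 7575\right) - 33313} = \frac{\frac{40708729}{10078566} - \frac{1107}{530}}{-7607 - 33313} = \frac{2604663452}{1335409995 \left(-40920\right)} = \frac{2604663452}{1335409995} \left(- \frac{1}{40920}\right) = - \frac{651165863}{13661244248850}$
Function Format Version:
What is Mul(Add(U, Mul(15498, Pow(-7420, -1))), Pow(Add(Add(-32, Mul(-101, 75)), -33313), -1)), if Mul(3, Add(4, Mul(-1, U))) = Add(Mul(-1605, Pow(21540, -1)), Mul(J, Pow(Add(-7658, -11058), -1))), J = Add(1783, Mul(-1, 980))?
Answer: Rational(-651165863, 13661244248850) ≈ -4.7665e-5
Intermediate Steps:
J = 803 (J = Add(1783, -980) = 803)
U = Rational(40708729, 10078566) (U = Add(4, Mul(Rational(-1, 3), Add(Mul(-1605, Pow(21540, -1)), Mul(803, Pow(Add(-7658, -11058), -1))))) = Add(4, Mul(Rational(-1, 3), Add(Mul(-1605, Rational(1, 21540)), Mul(803, Pow(-18716, -1))))) = Add(4, Mul(Rational(-1, 3), Add(Rational(-107, 1436), Mul(803, Rational(-1, 18716))))) = Add(4, Mul(Rational(-1, 3), Add(Rational(-107, 1436), Rational(-803, 18716)))) = Add(4, Mul(Rational(-1, 3), Rational(-394465, 3359522))) = Add(4, Rational(394465, 10078566)) = Rational(40708729, 10078566) ≈ 4.0391)
Mul(Add(U, Mul(15498, Pow(-7420, -1))), Pow(Add(Add(-32, Mul(-101, 75)), -33313), -1)) = Mul(Add(Rational(40708729, 10078566), Mul(15498, Pow(-7420, -1))), Pow(Add(Add(-32, Mul(-101, 75)), -33313), -1)) = Mul(Add(Rational(40708729, 10078566), Mul(15498, Rational(-1, 7420))), Pow(Add(Add(-32, -7575), -33313), -1)) = Mul(Add(Rational(40708729, 10078566), Rational(-1107, 530)), Pow(Add(-7607, -33313), -1)) = Mul(Rational(2604663452, 1335409995), Pow(-40920, -1)) = Mul(Rational(2604663452, 1335409995), Rational(-1, 40920)) = Rational(-651165863, 13661244248850)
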